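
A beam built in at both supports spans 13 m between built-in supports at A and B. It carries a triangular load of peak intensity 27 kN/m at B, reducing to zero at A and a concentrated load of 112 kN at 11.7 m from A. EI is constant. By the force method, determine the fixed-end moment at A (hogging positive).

Take the two fixed-end moments M_A, M_B as redundants; the released structure is the simple span AB.
On the primary (simply-supported) span, the end slopes from the loading are:
  at A: triangular load, peak 27: 7w₀L³/(360EI) = 1153/EI
  at B: triangular load, peak 27: w₀L³/(45EI) = 1318/EI
  at A: point load 112 at a = 11.7: Pab(L + b)/(6LEI) = 312.3/EI
  at B: point load 112 at a = 11.7: Pab(L + a)/(6LEI) = 539.4/EI
  θ_A0 = 1466/EI,  θ_B0 = 1858/EI
Flexibility coefficients: a unit moment at one end gives L/(3EI) there and L/(6EI) at the far end, so f₁₁ = f₂₂ = 4.333/EI and f₁₂ = f₂₁ = 2.167/EI.
Compatibility — zero rotation at each built-in end:
  4.333 M_A + 2.167 M_B = 1466
  2.167 M_A + 4.333 M_B = 1858
Solving the pair gives M_A = 165.2 kN·m and M_B = 346.1 kN·m (hogging).

M_A = 165.2 kN·m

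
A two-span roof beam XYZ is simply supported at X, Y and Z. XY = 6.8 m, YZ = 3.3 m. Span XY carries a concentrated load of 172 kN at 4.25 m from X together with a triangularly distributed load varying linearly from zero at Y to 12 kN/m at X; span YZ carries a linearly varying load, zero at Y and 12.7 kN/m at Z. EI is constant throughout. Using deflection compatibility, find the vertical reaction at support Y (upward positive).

R_Y = 206.6 kN

Take M_Y as the redundant. Released structure: two simple spans XY and YZ with a hinge at Y.
Discontinuity in slope at Y on the released structure — sum the simple-span end rotations:
  span XY: point load 172 at a = 4.25: Pab(L + a)/(6LEI) = 504.8/EI
  span XY: triangular load, peak 12: 7w₀L³/(360EI) = 73.37/EI
  span YZ: triangular load, peak 12.7: 7w₀L³/(360EI) = 8.874/EI
  relative rotation θ_0 = (578.2 + 8.874)/EI = 587.1/EI
A unit hogging moment at Y produces rotation L₁/(3EI) + L₂/(3EI) = 3.367/EI.
Slope continuity at Y: θ_0 = M_Y·3.367/EI, so M_Y = 587.1/3.367 = 174.4 kN·m (hogging).
Span XY, ΣM about X with M_Y applied at Y: R_Y^{XY}·6.8 = 823.5 + 174.4, so R_Y^{XY} = 146.7 kN and R_X = 212.8 − 146.7 = 66.06 kN.
Span YZ, ΣM about Z: R_Y^{YZ}·3.3 = 23.05 + 174.4, so R_Y^{YZ} = 59.83 kN and R_Z = 20.95 − 59.83 = -38.87 kN.
R_Y = 146.7 + 59.83 = 206.6 kN.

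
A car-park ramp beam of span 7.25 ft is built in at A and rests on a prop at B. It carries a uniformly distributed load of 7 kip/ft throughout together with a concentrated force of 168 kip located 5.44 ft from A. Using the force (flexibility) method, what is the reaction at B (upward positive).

Remove the prop at B; the released (primary) structure is a cantilever built in at A.
Primary-structure tip deflection at B by superposition:
  UDL 7: wL⁴/(8EI) = 2417/EI
  point load 168 at a = 5.44: Pa²(3L − a)/(6EI) = 13515/EI
  δ_0 = 15932/EI
Tip deflection under a unit load at B: L³/(3EI) = 127/EI.
The prop prevents deflection at B: R_B = δ_0/δ_{BB} = 15932/127 = 125.4 kip.

R_B = 125.4 kip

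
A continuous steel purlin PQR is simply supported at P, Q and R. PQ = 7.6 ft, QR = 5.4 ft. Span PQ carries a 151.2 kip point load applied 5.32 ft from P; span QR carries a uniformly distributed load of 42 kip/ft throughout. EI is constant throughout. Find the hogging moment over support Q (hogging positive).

M_Q = 183.5 kip·ft

Take M_Q as the redundant. Released structure: two simple spans PQ and QR with a hinge at Q.
Discontinuity in slope at Q on the released structure — sum the simple-span end rotations:
  span PQ: point load 151.2 at a = 5.32: Pab(L + a)/(6LEI) = 519.6/EI
  span QR: UDL 42: wL³/(24EI) = 275.6/EI
  relative rotation θ_0 = (519.6 + 275.6)/EI = 795.2/EI
A unit hogging moment at Q produces rotation L₁/(3EI) + L₂/(3EI) = 4.333/EI.
Compatibility: M_Q·(L₁+L₂)/(3EI) = θ_0, giving M_Q = 183.5 kip·ft (hogging).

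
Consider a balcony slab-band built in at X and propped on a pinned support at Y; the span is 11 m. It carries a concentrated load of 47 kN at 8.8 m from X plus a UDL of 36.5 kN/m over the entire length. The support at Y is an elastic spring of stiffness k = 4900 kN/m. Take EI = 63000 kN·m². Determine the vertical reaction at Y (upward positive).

Remove the prop at Y; the released (primary) structure is a cantilever built in at X.
Downward deflection at the released point Y due to the loads:
  point load 47 at a = 8.8: Pa²(3L − a)/(6EI) = 14680/EI
  UDL 36.5: wL⁴/(8EI) = 66800/EI
  δ_0 = 81480/EI
Flexibility coefficient — unit upward force at Y: δ_{YY} = L³/(3EI) = 443.7/EI.
With EI = 63000 kN·m²: δ_0 = 1.2933 m and δ_{YY} = 0.007042 m/kN.
Compatibility — the spring shortens by R_Y/k under the reaction it provides: δ_0 − R_Y·δ_{YY} = R_Y/k. With 1/k = 0.000204 m/kN, R_Y = δ_0 / (δ_{YY} + 1/k) = 1.2933 / (0.007042 + 0.000204) = 178.5 kN.

R_Y = 178.5 kN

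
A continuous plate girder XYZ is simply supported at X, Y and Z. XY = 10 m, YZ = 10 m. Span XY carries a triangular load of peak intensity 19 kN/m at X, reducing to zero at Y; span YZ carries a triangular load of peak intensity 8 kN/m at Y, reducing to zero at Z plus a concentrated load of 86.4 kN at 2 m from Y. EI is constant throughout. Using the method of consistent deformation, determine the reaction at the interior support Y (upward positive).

Release continuity at Y by inserting a hinge; the redundant is the internal moment M_Y. The primary structure is two simply-supported spans XY and YZ.
Rotations at Y on the released spans (each span's end-slope, ×1/EI):
  span XY: triangular load, peak 19: 7w₀L³/(360EI) = 369.4/EI
  span YZ: triangular load, peak 8: w₀L³/(45EI) = 177.8/EI
  span YZ: point load 86.4 at a = 2: Pab(L + b)/(6LEI) = 414.7/EI
  relative rotation θ_0 = (369.4 + 592.5)/EI = 961.9/EI
A unit hogging moment at Y produces rotation L₁/(3EI) + L₂/(3EI) = 6.667/EI.
Slope continuity at Y: θ_0 = M_Y·6.667/EI, so M_Y = 961.9/6.667 = 144.3 kN·m (hogging).
Span XY, ΣM about X with M_Y applied at Y: R_Y^{XY}·10 = 316.7 + 144.3, so R_Y^{XY} = 46.1 kN and R_X = 95 − 46.1 = 48.9 kN.
Span YZ, ΣM about Z: R_Y^{YZ}·10 = 957.9 + 144.3, so R_Y^{YZ} = 110.2 kN and R_Z = 126.4 − 110.2 = 16.18 kN.
R_Y = 46.1 + 110.2 = 156.3 kN.

R_Y = 156.3 kN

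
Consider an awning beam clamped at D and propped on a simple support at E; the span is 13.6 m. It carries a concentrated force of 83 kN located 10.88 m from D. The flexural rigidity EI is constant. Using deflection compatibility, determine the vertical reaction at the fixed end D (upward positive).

R_D = 24.57 kN

Take the reaction at E as the redundant and release it; the primary structure is a cantilever fixed at D.
Free-end deflection of the primary structure under the applied loading (downward +):
  point load 83 at a = 10.88: Pa²(3L − a)/(6EI) = 48994/EI
Flexibility coefficient — unit upward force at E: δ_{EE} = L³/(3EI) = 838.5/EI.
The prop prevents deflection at E: R_E = δ_0/δ_{EE} = 48994/838.5 = 58.43 kN.
Vertical equilibrium: R_D = ΣP − R_E = 83 − 58.43 = 24.57 kN.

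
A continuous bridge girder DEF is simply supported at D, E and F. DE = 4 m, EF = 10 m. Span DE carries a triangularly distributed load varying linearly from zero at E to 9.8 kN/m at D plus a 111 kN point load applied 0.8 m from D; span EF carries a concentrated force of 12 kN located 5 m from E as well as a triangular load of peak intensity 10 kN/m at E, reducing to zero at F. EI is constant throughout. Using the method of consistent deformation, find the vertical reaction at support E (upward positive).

Take M_E as the redundant. Released structure: two simple spans DE and EF with a hinge at E.
Rotations at E on the released spans (each span's end-slope, ×1/EI):
  span DE: triangular load, peak 9.8: 7w₀L³/(360EI) = 12.2/EI
  span DE: point load 111 at a = 0.8: Pab(L + a)/(6LEI) = 56.83/EI
  span EF: point load 12 at a = 5: Pab(L + b)/(6LEI) = 75/EI
  span EF: triangular load, peak 10: w₀L³/(45EI) = 222.2/EI
  relative rotation θ_0 = (69.03 + 297.2)/EI = 366.2/EI
A unit hogging moment at E produces rotation L₁/(3EI) + L₂/(3EI) = 4.667/EI.
Compatibility: M_E·(L₁+L₂)/(3EI) = θ_0, giving M_E = 78.48 kN·m (hogging).
Span DE, ΣM about D with M_E applied at E: R_E^{DE}·4 = 114.9 + 78.48, so R_E^{DE} = 48.35 kN and R_D = 130.6 − 48.35 = 82.25 kN.
Span EF, ΣM about F: R_E^{EF}·10 = 393.3 + 78.48, so R_E^{EF} = 47.18 kN and R_F = 62 − 47.18 = 14.82 kN.
R_E = 48.35 + 47.18 = 95.54 kN.

R_E = 95.54 kN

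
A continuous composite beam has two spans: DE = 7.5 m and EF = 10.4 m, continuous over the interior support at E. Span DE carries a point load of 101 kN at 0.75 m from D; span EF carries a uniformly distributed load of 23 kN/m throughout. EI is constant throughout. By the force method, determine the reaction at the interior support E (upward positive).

Release continuity at E by inserting a hinge; the redundant is the internal moment M_E. The primary structure is two simply-supported spans DE and EF.
End slopes at the hinge E, treating each span as simply supported:
  span DE: point load 101 at a = 0.75: Pab(L + a)/(6LEI) = 93.74/EI
  span EF: UDL 23: wL³/(24EI) = 1078/EI
  relative rotation θ_0 = (93.74 + 1078)/EI = 1172/EI
A unit hogging moment at E produces rotation L₁/(3EI) + L₂/(3EI) = 5.967/EI.
Compatibility: M_E·(L₁+L₂)/(3EI) = θ_0, giving M_E = 196.4 kN·m (hogging).
Span DE, ΣM about D with M_E applied at E: R_E^{DE}·7.5 = 75.75 + 196.4, so R_E^{DE} = 36.28 kN and R_D = 101 − 36.28 = 64.72 kN.
Span EF, ΣM about F: R_E^{EF}·10.4 = 1244 + 196.4, so R_E^{EF} = 138.5 kN and R_F = 239.2 − 138.5 = 100.7 kN.
R_E = 36.28 + 138.5 = 174.8 kN.

R_E = 174.8 kN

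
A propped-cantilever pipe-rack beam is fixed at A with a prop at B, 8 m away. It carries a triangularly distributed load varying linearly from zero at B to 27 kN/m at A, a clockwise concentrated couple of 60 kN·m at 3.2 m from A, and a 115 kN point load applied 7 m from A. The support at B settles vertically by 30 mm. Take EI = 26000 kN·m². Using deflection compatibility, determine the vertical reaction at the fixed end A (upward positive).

Take the reaction at B as the redundant and release it; the primary structure is a cantilever fixed at A.
Downward deflection at the released point B due to the loads:
  triangular load, peak 27 at the fixed end: w₀L⁴/(30EI) = 3686/EI
  clockwise couple 60 at a = 3.2: M₀a(2L − a)/(2EI) = 1229/EI
  point load 115 at a = 7: Pa²(3L − a)/(6EI) = 15966/EI
  δ_0 = 20881/EI
Tip deflection under a unit load at B: L³/(3EI) = 170.7/EI.
With EI = 26000 kN·m²: δ_0 = 0.80312 m and δ_{BB} = 0.006564 m/kN.
Compatibility — the beam at B must follow the support down by 0.03 m: δ_0 − R_B·δ_{BB} = 0.03, so R_B = (0.80312 − 0.03)/0.006564 = 117.8 kN.
Vertical equilibrium: R_A = ΣP − R_B = 223 − 117.8 = 105.2 kN.

R_A = 105.2 kN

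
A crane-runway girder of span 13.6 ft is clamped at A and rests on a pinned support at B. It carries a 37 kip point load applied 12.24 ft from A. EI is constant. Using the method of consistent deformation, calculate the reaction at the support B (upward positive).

Release the roller at B. Primary structure: cantilever fixed at A.
Downward deflection at the released point B due to the loads:
  point load 37 at a = 12.24: Pa²(3L − a)/(6EI) = 26386/EI
Flexibility coefficient — unit upward force at B: δ_{BB} = L³/(3EI) = 838.5/EI.
The prop prevents deflection at B: R_B = δ_0/δ_{BB} = 26386/838.5 = 31.47 kip.

R_B = 31.47 kip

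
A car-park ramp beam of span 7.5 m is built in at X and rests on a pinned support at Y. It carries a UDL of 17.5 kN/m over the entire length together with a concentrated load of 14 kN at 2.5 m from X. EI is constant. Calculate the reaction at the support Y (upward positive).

Take the reaction at Y as the redundant and release it; the primary structure is a cantilever fixed at X.
Downward deflection at the released point Y due to the loads:
  UDL 17.5: wL⁴/(8EI) = 6921/EI
  point load 14 at a = 2.5: Pa²(3L − a)/(6EI) = 291.7/EI
  δ_0 = 7213/EI
Tip deflection under a unit load at Y: L³/(3EI) = 140.6/EI.
The prop prevents deflection at Y: R_Y = δ_0/δ_{YY} = 7213/140.6 = 51.29 kN.

R_Y = 51.29 kN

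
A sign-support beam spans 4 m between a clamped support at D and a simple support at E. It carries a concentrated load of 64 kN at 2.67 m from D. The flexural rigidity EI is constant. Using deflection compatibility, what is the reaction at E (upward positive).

R_E = 33.26 kN

Remove the prop at E; the released (primary) structure is a cantilever built in at D.
Downward deflection at the released point E due to the loads:
  point load 64 at a = 2.67: Pa²(3L − a)/(6EI) = 709.5/EI
Tip deflection under a unit load at E: L³/(3EI) = 21.33/EI.
Compatibility at E: δ_0 − R_E·δ_{EE} = 0, so R_E = 709.5/21.33 = 33.26 kN.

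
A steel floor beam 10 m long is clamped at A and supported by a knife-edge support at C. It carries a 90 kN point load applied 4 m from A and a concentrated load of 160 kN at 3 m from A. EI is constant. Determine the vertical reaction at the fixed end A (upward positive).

Remove the prop at C; the released (primary) structure is a cantilever built in at A.
Primary-structure tip deflection at C by superposition:
  point load 90 at a = 4: Pa²(3L − a)/(6EI) = 6240/EI
  point load 160 at a = 3: Pa²(3L − a)/(6EI) = 6480/EI
  δ_0 = 12720/EI
Tip deflection under a unit load at C: L³/(3EI) = 333.3/EI.
Compatibility at C: δ_0 − R_C·δ_{CC} = 0, so R_C = 12720/333.3 = 38.16 kN.
Vertical equilibrium: R_A = ΣP − R_C = 250 − 38.16 = 211.8 kN.

R_A = 211.8 kN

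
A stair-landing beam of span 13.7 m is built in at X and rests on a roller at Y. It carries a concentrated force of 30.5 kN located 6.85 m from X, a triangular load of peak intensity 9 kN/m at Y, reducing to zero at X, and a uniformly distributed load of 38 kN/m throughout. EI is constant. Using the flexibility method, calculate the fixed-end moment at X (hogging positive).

Remove the prop at Y; the released (primary) structure is a cantilever built in at X.
Downward deflection at the released point Y due to the loads:
  point load 30.5 at a = 6.85: Pa²(3L − a)/(6EI) = 8169/EI
  triangular load, peak 9 at the free end: 11w₀L⁴/(120EI) = 29063/EI
  UDL 38: wL⁴/(8EI) = 167331/EI
  δ_0 = 204563/EI
Tip deflection under a unit load at Y: L³/(3EI) = 857.1/EI.
Compatibility at Y: δ_0 − R_Y·δ_{YY} = 0, so R_Y = 204563/857.1 = 238.7 kN.
Moment equilibrium about X: M_X = Σ(load moments about X) − R_Y·L = 4338 − 238.7×13.7 = 1068 kN·m.

M_X = 1068 kN·m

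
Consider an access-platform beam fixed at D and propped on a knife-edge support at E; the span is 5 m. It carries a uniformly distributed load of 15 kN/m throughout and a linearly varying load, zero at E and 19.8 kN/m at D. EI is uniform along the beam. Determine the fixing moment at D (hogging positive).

Choose R_E as the redundant. The primary structure is the cantilever fixed at D.
Free-end deflection of the primary structure under the applied loading (downward +):
  UDL 15: wL⁴/(8EI) = 1172/EI
  triangular load, peak 19.8 at the fixed end: w₀L⁴/(30EI) = 412.5/EI
  δ_0 = 1584/EI
Flexibility coefficient — unit upward force at E: δ_{EE} = L³/(3EI) = 41.67/EI.
Compatibility at E: δ_0 − R_E·δ_{EE} = 0, so R_E = 1584/41.67 = 38.02 kN.
Moment equilibrium about D: M_D = Σ(load moments about D) − R_E·L = 270 − 38.02×5 = 79.88 kN·m.

M_D = 79.88 kN·m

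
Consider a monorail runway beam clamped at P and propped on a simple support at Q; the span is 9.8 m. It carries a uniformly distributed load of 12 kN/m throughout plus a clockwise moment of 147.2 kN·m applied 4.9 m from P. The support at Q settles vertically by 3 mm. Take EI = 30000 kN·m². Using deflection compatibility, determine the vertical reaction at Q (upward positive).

R_Q = 60.71 kN

Choose R_Q as the redundant. The primary structure is the cantilever fixed at P.
Downward deflection at the released point Q due to the loads:
  UDL 12: wL⁴/(8EI) = 13836/EI
  clockwise couple 147.2 at a = 4.9: M₀a(2L − a)/(2EI) = 5301/EI
  δ_0 = 19137/EI
Flexibility coefficient — unit upward force at Q: δ_{QQ} = L³/(3EI) = 313.7/EI.
With EI = 30000 kN·m²: δ_0 = 0.6379 m and δ_{QQ} = 0.010458 m/kN.
Compatibility — the beam at Q must follow the support down by 0.003 m: δ_0 − R_Q·δ_{QQ} = 0.003, so R_Q = (0.6379 − 0.003)/0.010458 = 60.71 kN.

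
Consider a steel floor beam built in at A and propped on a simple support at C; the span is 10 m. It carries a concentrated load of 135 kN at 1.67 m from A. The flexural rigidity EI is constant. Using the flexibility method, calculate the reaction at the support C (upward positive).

Release the roller at C. Primary structure: cantilever fixed at A.
Free-end deflection of the primary structure under the applied loading (downward +):
  point load 135 at a = 1.67: Pa²(3L − a)/(6EI) = 1778/EI
Tip deflection under a unit load at C: L³/(3EI) = 333.3/EI.
Compatibility at C: δ_0 − R_C·δ_{CC} = 0, so R_C = 1778/333.3 = 5.333 kN.

R_C = 5.333 kN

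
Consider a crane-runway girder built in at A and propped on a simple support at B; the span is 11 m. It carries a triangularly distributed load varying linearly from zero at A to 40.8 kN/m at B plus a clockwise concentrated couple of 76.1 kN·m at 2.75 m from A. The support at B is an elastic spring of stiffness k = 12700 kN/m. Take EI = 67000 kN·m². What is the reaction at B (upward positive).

R_B = 126.5 kN

Remove the prop at B; the released (primary) structure is a cantilever built in at A.
Free-end deflection of the primary structure under the applied loading (downward +):
  triangular load, peak 40.8 at the free end: 11w₀L⁴/(120EI) = 54757/EI
  clockwise couple 76.1 at a = 2.75: M₀a(2L − a)/(2EI) = 2014/EI
  δ_0 = 56772/EI
Tip deflection under a unit load at B: L³/(3EI) = 443.7/EI.
With EI = 67000 kN·m²: δ_0 = 0.84734 m and δ_{BB} = 0.006622 m/kN.
Compatibility — the spring shortens by R_B/k under the reaction it provides: δ_0 − R_B·δ_{BB} = R_B/k. With 1/k = 0.000079 m/kN, R_B = δ_0 / (δ_{BB} + 1/k) = 0.84734 / (0.006622 + 0.000079) = 126.5 kN.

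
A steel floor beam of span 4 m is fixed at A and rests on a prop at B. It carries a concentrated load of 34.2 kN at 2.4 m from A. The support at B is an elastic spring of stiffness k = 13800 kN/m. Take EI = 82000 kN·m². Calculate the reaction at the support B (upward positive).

Remove the prop at B; the released (primary) structure is a cantilever built in at A.
Deflection at B on the released cantilever, summing each load's contribution:
  point load 34.2 at a = 2.4: Pa²(3L − a)/(6EI) = 315.2/EI
Tip deflection under a unit load at B: L³/(3EI) = 21.33/EI.
With EI = 82000 kN·m²: δ_0 = 0.003844 m and δ_{BB} = 0.00026 m/kN.
Compatibility — the spring shortens by R_B/k under the reaction it provides: δ_0 − R_B·δ_{BB} = R_B/k. With 1/k = 0.000072 m/kN, R_B = δ_0 / (δ_{BB} + 1/k) = 0.003844 / (0.00026 + 0.000072) = 11.56 kN.

R_B = 11.56 kN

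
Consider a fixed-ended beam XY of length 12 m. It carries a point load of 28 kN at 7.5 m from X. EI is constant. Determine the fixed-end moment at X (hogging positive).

M_X = 29.53 kN·m

Take the two fixed-end moments M_X, M_Y as redundants; the released structure is the simple span XY.
End rotations of the released simple span under the applied load (×1/EI):
  at X: point load 28 at a = 7.5: Pab(L + b)/(6LEI) = 216.6/EI
  at Y: point load 28 at a = 7.5: Pab(L + a)/(6LEI) = 255.9/EI
  θ_X0 = 216.6/EI,  θ_Y0 = 255.9/EI
Flexibility coefficients: a unit moment at one end gives L/(3EI) there and L/(6EI) at the far end, so f₁₁ = f₂₂ = 4/EI and f₁₂ = f₂₁ = 2/EI.
Compatibility — zero rotation at each built-in end:
  4 M_X + 2 M_Y = 216.6
  2 M_X + 4 M_Y = 255.9
Solving the pair gives M_X = 29.53 kN·m and M_Y = 49.22 kN·m (hogging).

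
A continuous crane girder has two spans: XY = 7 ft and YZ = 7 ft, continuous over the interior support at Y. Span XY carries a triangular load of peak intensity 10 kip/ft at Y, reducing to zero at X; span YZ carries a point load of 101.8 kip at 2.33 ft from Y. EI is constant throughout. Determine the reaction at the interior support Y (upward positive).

R_Y = 114.8 kip

Insert a hinge at Y; M_Y is the redundant, and each span becomes simply supported.
Discontinuity in slope at Y on the released structure — sum the simple-span end rotations:
  span XY: triangular load, peak 10: w₀L³/(45EI) = 76.22/EI
  span YZ: point load 101.8 at a = 2.33: Pab(L + b)/(6LEI) = 307.8/EI
  relative rotation θ_0 = (76.22 + 307.8)/EI = 384/EI
A unit hogging moment at Y produces rotation L₁/(3EI) + L₂/(3EI) = 4.667/EI.
Slope continuity at Y: θ_0 = M_Y·4.667/EI, so M_Y = 384/4.667 = 82.29 kip·ft (hogging).
Span XY, ΣM about X with M_Y applied at Y: R_Y^{XY}·7 = 163.3 + 82.29, so R_Y^{XY} = 35.09 kip and R_X = 35 − 35.09 = -0.08854 kip.
Span YZ, ΣM about Z: R_Y^{YZ}·7 = 475.4 + 82.29, so R_Y^{YZ} = 79.67 kip and R_Z = 101.8 − 79.67 = 22.13 kip.
R_Y = 35.09 + 79.67 = 114.8 kip.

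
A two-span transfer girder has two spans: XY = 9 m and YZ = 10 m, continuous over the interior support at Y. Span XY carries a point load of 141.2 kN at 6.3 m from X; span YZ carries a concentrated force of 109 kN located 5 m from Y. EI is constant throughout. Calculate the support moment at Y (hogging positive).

Insert a hinge at Y; M_Y is the redundant, and each span becomes simply supported.
Rotations at Y on the released spans (each span's end-slope, ×1/EI):
  span XY: point load 141.2 at a = 6.3: Pab(L + a)/(6LEI) = 680.5/EI
  span YZ: point load 109 at a = 5: Pab(L + b)/(6LEI) = 681.2/EI
  relative rotation θ_0 = (680.5 + 681.2)/EI = 1362/EI
A unit hogging moment at Y produces rotation L₁/(3EI) + L₂/(3EI) = 6.333/EI.
Slope continuity at Y: θ_0 = M_Y·6.333/EI, so M_Y = 1362/6.333 = 215 kN·m (hogging).

M_Y = 215 kN·m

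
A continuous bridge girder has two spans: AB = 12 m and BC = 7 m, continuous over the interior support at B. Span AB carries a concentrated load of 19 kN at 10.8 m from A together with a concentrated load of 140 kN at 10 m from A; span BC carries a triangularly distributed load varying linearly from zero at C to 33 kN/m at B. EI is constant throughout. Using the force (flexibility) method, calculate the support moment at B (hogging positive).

M_B = 187.1 kN·m

Insert a hinge at B; M_B is the redundant, and each span becomes simply supported.
Rotations at B on the released spans (each span's end-slope, ×1/EI):
  span AB: point load 19 at a = 10.8: Pab(L + a)/(6LEI) = 77.98/EI
  span AB: point load 140 at a = 10: Pab(L + a)/(6LEI) = 855.6/EI
  span BC: triangular load, peak 33: w₀L³/(45EI) = 251.5/EI
  relative rotation θ_0 = (933.5 + 251.5)/EI = 1185/EI
A unit hogging moment at B produces rotation L₁/(3EI) + L₂/(3EI) = 6.333/EI.
Compatibility: M_B·(L₁+L₂)/(3EI) = θ_0, giving M_B = 187.1 kN·m (hogging).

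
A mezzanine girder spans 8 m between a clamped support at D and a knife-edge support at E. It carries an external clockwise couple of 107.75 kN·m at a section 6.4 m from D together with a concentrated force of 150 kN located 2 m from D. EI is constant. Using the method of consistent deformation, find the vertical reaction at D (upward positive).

Release the roller at E. Primary structure: cantilever fixed at D.
Downward deflection at the released point E due to the loads:
  clockwise couple 107.75 at a = 6.4: M₀a(2L − a)/(2EI) = 3310/EI
  point load 150 at a = 2: Pa²(3L − a)/(6EI) = 2200/EI
  δ_0 = 5510/EI
Flexibility coefficient — unit upward force at E: δ_{EE} = L³/(3EI) = 170.7/EI.
The prop prevents deflection at E: R_E = δ_0/δ_{EE} = 5510/170.7 = 32.29 kN.
Vertical equilibrium: R_D = ΣP − R_E = 150 − 32.29 = 117.7 kN.

R_D = 117.7 kN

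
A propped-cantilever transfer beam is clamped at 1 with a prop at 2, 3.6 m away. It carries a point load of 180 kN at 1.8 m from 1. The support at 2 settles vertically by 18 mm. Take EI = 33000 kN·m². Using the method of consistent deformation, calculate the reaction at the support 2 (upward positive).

R_2 = 18.06 kN

Take the reaction at 2 as the redundant and release it; the primary structure is a cantilever fixed at 1.
Deflection at 2 on the released cantilever, summing each load's contribution:
  point load 180 at a = 1.8: Pa²(3L − a)/(6EI) = 874.8/EI
Tip deflection under a unit load at 2: L³/(3EI) = 15.55/EI.
With EI = 33000 kN·m²: δ_0 = 0.026509 m and δ_{22} = 0.000471 m/kN.
Compatibility — the beam at 2 must follow the support down by 0.018 m: δ_0 − R_2·δ_{22} = 0.018, so R_2 = (0.026509 − 0.018)/0.000471 = 18.06 kN.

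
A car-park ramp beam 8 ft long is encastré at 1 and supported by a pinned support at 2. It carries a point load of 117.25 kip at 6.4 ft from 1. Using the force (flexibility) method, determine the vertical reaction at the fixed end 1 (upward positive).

Choose R_2 as the redundant. The primary structure is the cantilever fixed at 1.
Free-end deflection of the primary structure under the applied loading (downward +):
  point load 117.25 at a = 6.4: Pa²(3L − a)/(6EI) = 14088/EI
Tip deflection under a unit load at 2: L³/(3EI) = 170.7/EI.
Compatibility at 2: δ_0 − R_2·δ_{22} = 0, so R_2 = 14088/170.7 = 82.54 kip.
Vertical equilibrium: R_1 = ΣP − R_2 = 117.2 − 82.54 = 34.71 kip.

R_1 = 34.71 kip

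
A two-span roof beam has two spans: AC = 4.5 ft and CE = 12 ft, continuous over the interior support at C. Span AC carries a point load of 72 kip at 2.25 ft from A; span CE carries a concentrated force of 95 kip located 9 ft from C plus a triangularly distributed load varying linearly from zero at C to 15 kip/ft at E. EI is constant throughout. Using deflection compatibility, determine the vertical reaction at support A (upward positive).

Take M_C as the redundant. Released structure: two simple spans AC and CE with a hinge at C.
End slopes at the hinge C, treating each span as simply supported:
  span AC: point load 72 at a = 2.25: Pab(L + a)/(6LEI) = 91.12/EI
  span CE: point load 95 at a = 9: Pab(L + b)/(6LEI) = 534.4/EI
  span CE: triangular load, peak 15: 7w₀L³/(360EI) = 504/EI
  relative rotation θ_0 = (91.12 + 1038)/EI = 1130/EI
A unit hogging moment at C produces rotation L₁/(3EI) + L₂/(3EI) = 5.5/EI.
Slope continuity at C: θ_0 = M_C·5.5/EI, so M_C = 1130/5.5 = 205.4 kip·ft (hogging).
Span AC, ΣM about A with M_C applied at C: R_C^{AC}·4.5 = 162 + 205.4, so R_C^{AC} = 81.64 kip and R_A = 72 − 81.64 = -9.636 kip.

R_A = -9.636 kip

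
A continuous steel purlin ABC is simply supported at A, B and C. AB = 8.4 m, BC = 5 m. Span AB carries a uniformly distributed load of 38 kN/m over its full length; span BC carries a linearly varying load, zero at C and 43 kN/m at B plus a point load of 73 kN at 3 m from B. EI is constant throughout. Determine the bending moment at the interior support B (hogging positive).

M_B = 259.7 kN·m

Insert a hinge at B; M_B is the redundant, and each span becomes simply supported.
End slopes at the hinge B, treating each span as simply supported:
  span AB: UDL 38: wL³/(24EI) = 938.4/EI
  span BC: triangular load, peak 43: w₀L³/(45EI) = 119.4/EI
  span BC: point load 73 at a = 3: Pab(L + b)/(6LEI) = 102.2/EI
  relative rotation θ_0 = (938.4 + 221.6)/EI = 1160/EI
A unit hogging moment at B produces rotation L₁/(3EI) + L₂/(3EI) = 4.467/EI.
Slope continuity at B: θ_0 = M_B·4.467/EI, so M_B = 1160/4.467 = 259.7 kN·m (hogging).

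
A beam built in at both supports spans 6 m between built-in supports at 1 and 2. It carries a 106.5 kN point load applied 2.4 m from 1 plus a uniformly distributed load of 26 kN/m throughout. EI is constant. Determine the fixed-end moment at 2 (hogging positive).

Release both end moments; the primary structure is a simply-supported span 12 with redundants M_1 and M_2.
Simple-span end rotations at 1 and 2 under the given loads:
  at 1: point load 106.5 at a = 2.4: Pab(L + b)/(6LEI) = 245.4/EI
  at 2: point load 106.5 at a = 2.4: Pab(L + a)/(6LEI) = 214.7/EI
  at 1: UDL 26: wL³/(24EI) = 234/EI
  at 2: UDL 26: wL³/(24EI) = 234/EI
  θ_10 = 479.4/EI,  θ_20 = 448.7/EI
Flexibility coefficients: a unit moment at one end gives L/(3EI) there and L/(6EI) at the far end, so f₁₁ = f₂₂ = 2/EI and f₁₂ = f₂₁ = 1/EI.
Compatibility — zero rotation at each built-in end:
  2 M_1 + 1 M_2 = 479.4
  1 M_1 + 2 M_2 = 448.7
Solving the pair gives M_1 = 170 kN·m and M_2 = 139.3 kN·m (hogging).

M_2 = 139.3 kN·m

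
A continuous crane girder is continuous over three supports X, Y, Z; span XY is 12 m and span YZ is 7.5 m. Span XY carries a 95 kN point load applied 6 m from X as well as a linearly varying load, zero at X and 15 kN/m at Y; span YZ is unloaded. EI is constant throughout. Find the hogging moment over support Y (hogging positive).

Take M_Y as the redundant. Released structure: two simple spans XY and YZ with a hinge at Y.
Discontinuity in slope at Y on the released structure — sum the simple-span end rotations:
  span XY: point load 95 at a = 6: Pab(L + a)/(6LEI) = 855/EI
  span XY: triangular load, peak 15: w₀L³/(45EI) = 576/EI
  relative rotation θ_0 = (1431 + 0)/EI = 1431/EI
A unit hogging moment at Y produces rotation L₁/(3EI) + L₂/(3EI) = 6.5/EI.
Slope continuity at Y: θ_0 = M_Y·6.5/EI, so M_Y = 1431/6.5 = 220.2 kN·m (hogging).

M_Y = 220.2 kN·m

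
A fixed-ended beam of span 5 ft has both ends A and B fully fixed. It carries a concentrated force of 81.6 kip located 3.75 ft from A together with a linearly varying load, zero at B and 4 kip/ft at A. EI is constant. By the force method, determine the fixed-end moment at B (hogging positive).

M_B = 60.71 kip·ft

Take the two fixed-end moments M_A, M_B as redundants; the released structure is the simple span AB.
Simple-span end rotations at A and B under the given loads:
  at A: point load 81.6 at a = 3.75: Pab(L + b)/(6LEI) = 79.69/EI
  at B: point load 81.6 at a = 3.75: Pab(L + a)/(6LEI) = 111.6/EI
  at A: triangular load, peak 4: w₀L³/(45EI) = 11.11/EI
  at B: triangular load, peak 4: 7w₀L³/(360EI) = 9.722/EI
  θ_A0 = 90.8/EI,  θ_B0 = 121.3/EI
Flexibility coefficients: a unit moment at one end gives L/(3EI) there and L/(6EI) at the far end, so f₁₁ = f₂₂ = 1.667/EI and f₁₂ = f₂₁ = 0.8333/EI.
Compatibility — zero rotation at each built-in end:
  1.667 M_A + 0.8333 M_B = 90.8
  0.8333 M_A + 1.667 M_B = 121.3
Solving the pair gives M_A = 24.12 kip·ft and M_B = 60.71 kip·ft (hogging).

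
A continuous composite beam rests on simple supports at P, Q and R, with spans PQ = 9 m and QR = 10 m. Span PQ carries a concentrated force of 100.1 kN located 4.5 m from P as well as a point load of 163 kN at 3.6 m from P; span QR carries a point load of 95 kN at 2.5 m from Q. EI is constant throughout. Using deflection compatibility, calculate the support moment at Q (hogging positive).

Take M_Q as the redundant. Released structure: two simple spans PQ and QR with a hinge at Q.
Discontinuity in slope at Q on the released structure — sum the simple-span end rotations:
  span PQ: point load 100.1 at a = 4.5: Pab(L + a)/(6LEI) = 506.8/EI
  span PQ: point load 163 at a = 3.6: Pab(L + a)/(6LEI) = 739.4/EI
  span QR: point load 95 at a = 2.5: Pab(L + b)/(6LEI) = 519.5/EI
  relative rotation θ_0 = (1246 + 519.5)/EI = 1766/EI
A unit hogging moment at Q produces rotation L₁/(3EI) + L₂/(3EI) = 6.333/EI.
Compatibility: M_Q·(L₁+L₂)/(3EI) = θ_0, giving M_Q = 278.8 kN·m (hogging).

M_Q = 278.8 kN·m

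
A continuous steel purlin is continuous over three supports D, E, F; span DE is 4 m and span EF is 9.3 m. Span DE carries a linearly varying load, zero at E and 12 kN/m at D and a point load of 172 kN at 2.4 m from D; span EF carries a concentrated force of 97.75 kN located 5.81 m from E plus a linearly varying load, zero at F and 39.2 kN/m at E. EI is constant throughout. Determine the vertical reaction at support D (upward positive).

Insert a hinge at E; M_E is the redundant, and each span becomes simply supported.
Rotations at E on the released spans (each span's end-slope, ×1/EI):
  span DE: triangular load, peak 12: 7w₀L³/(360EI) = 14.93/EI
  span DE: point load 172 at a = 2.4: Pab(L + a)/(6LEI) = 176.1/EI
  span EF: point load 97.75 at a = 5.81: Pab(L + b)/(6LEI) = 454.3/EI
  span EF: triangular load, peak 39.2: w₀L³/(45EI) = 700.7/EI
  relative rotation θ_0 = (191.1 + 1155)/EI = 1346/EI
A unit hogging moment at E produces rotation L₁/(3EI) + L₂/(3EI) = 4.433/EI.
Slope continuity at E: θ_0 = M_E·4.433/EI, so M_E = 1346/4.433 = 303.6 kN·m (hogging).
Span DE, ΣM about D with M_E applied at E: R_E^{DE}·4 = 444.8 + 303.6, so R_E^{DE} = 187.1 kN and R_D = 196 − 187.1 = 8.894 kN.

R_D = 8.894 kN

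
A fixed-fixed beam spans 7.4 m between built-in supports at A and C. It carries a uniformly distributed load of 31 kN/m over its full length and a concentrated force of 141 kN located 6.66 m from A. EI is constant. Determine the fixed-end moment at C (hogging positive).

Take the two fixed-end moments M_A, M_C as redundants; the released structure is the simple span AC.
End rotations of the released simple span under the applied load (×1/EI):
  at A: UDL 31: wL³/(24EI) = 523.4/EI
  at C: UDL 31: wL³/(24EI) = 523.4/EI
  at A: point load 141 at a = 6.66: Pab(L + b)/(6LEI) = 127.4/EI
  at C: point load 141 at a = 6.66: Pab(L + a)/(6LEI) = 220.1/EI
  θ_A0 = 650.8/EI,  θ_C0 = 743.5/EI
Flexibility coefficients: a unit moment at one end gives L/(3EI) there and L/(6EI) at the far end, so f₁₁ = f₂₂ = 2.467/EI and f₁₂ = f₂₁ = 1.233/EI.
Compatibility — zero rotation at each built-in end:
  2.467 M_A + 1.233 M_C = 650.8
  1.233 M_A + 2.467 M_C = 743.5
Solving the pair gives M_A = 150.9 kN·m and M_C = 226 kN·m (hogging).

M_C = 226 kN·m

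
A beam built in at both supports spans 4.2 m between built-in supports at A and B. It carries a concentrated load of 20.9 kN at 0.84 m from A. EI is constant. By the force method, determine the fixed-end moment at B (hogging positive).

M_B = 2.809 kN·m

Take the two fixed-end moments M_A, M_B as redundants; the released structure is the simple span AB.
On the primary (simply-supported) span, the end slopes from the loading are:
  at A: point load 20.9 at a = 0.84: Pab(L + b)/(6LEI) = 17.7/EI
  at B: point load 20.9 at a = 0.84: Pab(L + a)/(6LEI) = 11.8/EI
  θ_A0 = 17.7/EI,  θ_B0 = 11.8/EI
Flexibility coefficients: a unit moment at one end gives L/(3EI) there and L/(6EI) at the far end, so f₁₁ = f₂₂ = 1.4/EI and f₁₂ = f₂₁ = 0.7/EI.
Compatibility — zero rotation at each built-in end:
  1.4 M_A + 0.7 M_B = 17.7
  0.7 M_A + 1.4 M_B = 11.8
Solving the pair gives M_A = 11.24 kN·m and M_B = 2.809 kN·m (hogging).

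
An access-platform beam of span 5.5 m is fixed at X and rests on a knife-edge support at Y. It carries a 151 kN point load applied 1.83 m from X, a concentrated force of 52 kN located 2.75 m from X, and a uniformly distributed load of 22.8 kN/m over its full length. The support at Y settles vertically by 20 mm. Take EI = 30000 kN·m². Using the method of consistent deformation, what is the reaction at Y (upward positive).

Take the reaction at Y as the redundant and release it; the primary structure is a cantilever fixed at X.
Deflection at Y on the released cantilever, summing each load's contribution:
  point load 151 at a = 1.83: Pa²(3L − a)/(6EI) = 1236/EI
  point load 52 at a = 2.75: Pa²(3L − a)/(6EI) = 901.2/EI
  UDL 22.8: wL⁴/(8EI) = 2608/EI
  δ_0 = 4746/EI
Flexibility coefficient — unit upward force at Y: δ_{YY} = L³/(3EI) = 55.46/EI.
With EI = 30000 kN·m²: δ_0 = 0.15818 m and δ_{YY} = 0.001849 m/kN.
Compatibility — the beam at Y must follow the support down by 0.02 m: δ_0 − R_Y·δ_{YY} = 0.02, so R_Y = (0.15818 − 0.02)/0.001849 = 74.75 kN.

R_Y = 74.75 kN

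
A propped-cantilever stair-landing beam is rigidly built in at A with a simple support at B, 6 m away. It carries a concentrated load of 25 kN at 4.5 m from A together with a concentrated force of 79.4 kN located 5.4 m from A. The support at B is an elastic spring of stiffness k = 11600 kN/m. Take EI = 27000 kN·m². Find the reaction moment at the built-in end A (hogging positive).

M_A = 56.82 kN·m

Take the reaction at B as the redundant and release it; the primary structure is a cantilever fixed at A.
Primary-structure tip deflection at B by superposition:
  point load 25 at a = 4.5: Pa²(3L − a)/(6EI) = 1139/EI
  point load 79.4 at a = 5.4: Pa²(3L − a)/(6EI) = 4862/EI
  δ_0 = 6001/EI
Tip deflection under a unit load at B: L³/(3EI) = 72/EI.
With EI = 27000 kN·m²: δ_0 = 0.22227 m and δ_{BB} = 0.002667 m/kN.
Compatibility — the spring shortens by R_B/k under the reaction it provides: δ_0 − R_B·δ_{BB} = R_B/k. With 1/k = 0.000086 m/kN, R_B = δ_0 / (δ_{BB} + 1/k) = 0.22227 / (0.002667 + 0.000086) = 80.74 kN.
Moment equilibrium about A: M_A = Σ(load moments about A) − R_B·L = 541.3 − 80.74×6 = 56.82 kN·m.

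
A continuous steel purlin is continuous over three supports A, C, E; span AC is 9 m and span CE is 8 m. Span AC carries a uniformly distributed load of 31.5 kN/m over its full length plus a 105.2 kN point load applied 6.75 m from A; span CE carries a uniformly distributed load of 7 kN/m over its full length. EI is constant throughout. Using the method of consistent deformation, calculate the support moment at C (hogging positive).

M_C = 277.4 kN·m

Release continuity at C by inserting a hinge; the redundant is the internal moment M_C. The primary structure is two simply-supported spans AC and CE.
Rotations at C on the released spans (each span's end-slope, ×1/EI):
  span AC: UDL 31.5: wL³/(24EI) = 956.8/EI
  span AC: point load 105.2 at a = 6.75: Pab(L + a)/(6LEI) = 466/EI
  span CE: UDL 7: wL³/(24EI) = 149.3/EI
  relative rotation θ_0 = (1423 + 149.3)/EI = 1572/EI
A unit hogging moment at C produces rotation L₁/(3EI) + L₂/(3EI) = 5.667/EI.
Slope continuity at C: θ_0 = M_C·5.667/EI, so M_C = 1572/5.667 = 277.4 kN·m (hogging).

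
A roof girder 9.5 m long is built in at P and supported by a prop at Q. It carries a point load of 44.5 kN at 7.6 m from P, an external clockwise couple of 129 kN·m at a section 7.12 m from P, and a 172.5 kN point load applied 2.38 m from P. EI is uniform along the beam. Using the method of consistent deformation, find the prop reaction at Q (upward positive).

Remove the prop at Q; the released (primary) structure is a cantilever built in at P.
Downward deflection at the released point Q due to the loads:
  point load 44.5 at a = 7.6: Pa²(3L − a)/(6EI) = 8953/EI
  clockwise couple 129 at a = 7.12: M₀a(2L − a)/(2EI) = 5456/EI
  point load 172.5 at a = 2.38: Pa²(3L − a)/(6EI) = 4254/EI
  δ_0 = 18663/EI
Tip deflection under a unit load at Q: L³/(3EI) = 285.8/EI.
The prop prevents deflection at Q: R_Q = δ_0/δ_{QQ} = 18663/285.8 = 65.3 kN.

R_Q = 65.3 kN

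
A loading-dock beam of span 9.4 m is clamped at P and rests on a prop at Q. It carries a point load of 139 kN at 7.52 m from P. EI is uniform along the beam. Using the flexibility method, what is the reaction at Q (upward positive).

Remove the prop at Q; the released (primary) structure is a cantilever built in at P.
Downward deflection at the released point Q due to the loads:
  point load 139 at a = 7.52: Pa²(3L − a)/(6EI) = 27093/EI
Flexibility coefficient — unit upward force at Q: δ_{QQ} = L³/(3EI) = 276.9/EI.
Compatibility at Q: δ_0 − R_Q·δ_{QQ} = 0, so R_Q = 27093/276.9 = 97.86 kN.

R_Q = 97.86 kN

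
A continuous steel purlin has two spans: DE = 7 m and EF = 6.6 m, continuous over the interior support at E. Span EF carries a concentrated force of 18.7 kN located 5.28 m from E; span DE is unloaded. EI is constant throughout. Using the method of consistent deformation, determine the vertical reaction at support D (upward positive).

R_D = -0.8214 kN

Take M_E as the redundant. Released structure: two simple spans DE and EF with a hinge at E.
Discontinuity in slope at E on the released structure — sum the simple-span end rotations:
  span EF: point load 18.7 at a = 5.28: Pab(L + b)/(6LEI) = 26.07/EI
  relative rotation θ_0 = (0 + 26.07)/EI = 26.07/EI
A unit hogging moment at E produces rotation L₁/(3EI) + L₂/(3EI) = 4.533/EI.
Compatibility: M_E·(L₁+L₂)/(3EI) = θ_0, giving M_E = 5.75 kN·m (hogging).
Span DE, ΣM about D with M_E applied at E: R_E^{DE}·7 = 0 + 5.75, so R_E^{DE} = 0.8214 kN and R_D = 0 − 0.8214 = -0.8214 kN.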